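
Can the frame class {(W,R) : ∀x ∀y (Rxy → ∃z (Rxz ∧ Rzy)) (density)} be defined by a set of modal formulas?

Yes: it is density, defined by the C4 schema □□q → □q.
Suppose □□q→□q is valid. Take Rxy and set V(q)={w : xR²w}. Then □□q at x, so □q at x, so q at y, i.e. ∃z(Rxz∧Rzy).

Yes, by □□q → □q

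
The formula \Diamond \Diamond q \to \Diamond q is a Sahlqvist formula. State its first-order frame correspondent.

This is a form of the 4 axiom.
It corresponds to transitivity: \forall x \forall y \forall z (Rxy \wedge Ryz \to Rxz).

transitivity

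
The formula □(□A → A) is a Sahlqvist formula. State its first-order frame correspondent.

shift-reflexivity: ∀x ∀y (Rxy → Ryy)

Suppose □(□A→A) is valid. Take Rxy and set V(A)={w : Ryw}. Then at y, □A holds; since □(□A→A) at x, □A→A at y, so A at y, i.e. Ryy.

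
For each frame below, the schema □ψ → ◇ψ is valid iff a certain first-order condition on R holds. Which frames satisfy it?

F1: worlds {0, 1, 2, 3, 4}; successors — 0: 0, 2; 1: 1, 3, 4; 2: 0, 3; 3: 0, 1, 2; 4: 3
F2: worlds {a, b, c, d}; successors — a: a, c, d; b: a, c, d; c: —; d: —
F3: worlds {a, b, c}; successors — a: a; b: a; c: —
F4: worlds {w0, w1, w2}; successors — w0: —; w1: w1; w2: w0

Frame correspondent (Sahlqvist): ∀x ∃y Rxy — i.e. seriality.
F1: satisfies the condition.
F2: fails — world c has no successor.
F3: fails — world c has no successor.
F4: fails — world w0 has no successor.
Valid on: F1.

F1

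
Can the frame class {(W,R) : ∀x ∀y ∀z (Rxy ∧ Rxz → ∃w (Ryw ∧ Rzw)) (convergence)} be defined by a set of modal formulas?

Yes — defined by ◇□q → □◇q

The condition is convergence. A defining modal formula is ◇□q → □◇q.
Suppose ◇□q→□◇q is valid. Take Rxy, Rxz and set V(q)={w : Ryw}. Then □q at y so ◇□q at x, so □◇q at x, so ◇q at z, giving w with Rzw and Ryw.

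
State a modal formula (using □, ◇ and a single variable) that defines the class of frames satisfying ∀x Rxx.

The condition is reflexivity. The T schema □p → p defines it.
Suppose □p→p is valid. At any x set V(p)={w : Rxw}. Then □p holds at x, so p holds at x, i.e. Rxx.

□p → p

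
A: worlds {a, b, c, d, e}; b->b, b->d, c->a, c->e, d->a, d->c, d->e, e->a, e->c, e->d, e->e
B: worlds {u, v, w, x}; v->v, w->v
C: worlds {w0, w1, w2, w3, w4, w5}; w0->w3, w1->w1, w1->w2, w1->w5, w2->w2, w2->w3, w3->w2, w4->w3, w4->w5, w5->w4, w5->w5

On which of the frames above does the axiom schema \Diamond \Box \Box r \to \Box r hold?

B

The schema corresponds to a generalized confluence (Geach) condition: \forall x \forall y \forall z ((xRy \wedge xRz) \to \exists w (y R^2 w \wedge z = w)).
A: fails — bRd, bRb but no w with dR²w and b=w.
B: condition met.
C: fails — w1Rw2, w1Rw1 but no w with w2R²w and w1=w.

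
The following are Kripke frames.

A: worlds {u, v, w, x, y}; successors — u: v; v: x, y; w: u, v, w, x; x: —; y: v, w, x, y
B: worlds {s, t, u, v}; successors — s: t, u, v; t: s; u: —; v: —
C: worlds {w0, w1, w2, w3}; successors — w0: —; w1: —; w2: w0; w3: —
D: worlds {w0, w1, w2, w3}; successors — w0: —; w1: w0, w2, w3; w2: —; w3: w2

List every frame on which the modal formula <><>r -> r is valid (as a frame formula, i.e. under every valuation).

C

Frame correspondent (Sahlqvist): forall x forall y (x R^2 y -> exists w (y = w & x = w)) — i.e. a generalized confluence (Geach) condition.
A: fails — uR²x but x ≠ u.
B: fails — tR²u but u ≠ t.
C: satisfies the condition.
D: fails — w1R²w2 but w2 ≠ w1.
Valid on: C.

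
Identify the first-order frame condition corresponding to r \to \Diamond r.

Reflexivity

Equivalently (dual form): □r → r.
Suppose □r→r is valid. At any x set V(r)={w : Rxw}. Then □r holds at x, so r holds at x, i.e. Rxx.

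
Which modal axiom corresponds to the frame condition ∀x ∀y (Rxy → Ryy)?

□(□p → p)

A defining formula is □(□p → p) (the T□ axiom).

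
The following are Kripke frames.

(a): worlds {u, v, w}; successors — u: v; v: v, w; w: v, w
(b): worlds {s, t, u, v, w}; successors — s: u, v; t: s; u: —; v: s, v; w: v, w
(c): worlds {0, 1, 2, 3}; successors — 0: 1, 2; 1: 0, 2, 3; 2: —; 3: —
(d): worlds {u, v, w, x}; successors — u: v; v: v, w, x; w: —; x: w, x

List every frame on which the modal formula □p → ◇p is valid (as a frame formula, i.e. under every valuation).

Frame correspondent (Sahlqvist): ∀x ∃y Rxy — i.e. seriality.
(a): condition met.
(b): fails — world u has no successor.
(c): fails — world 2 has no successor.
(d): fails — world w has no successor.

(a)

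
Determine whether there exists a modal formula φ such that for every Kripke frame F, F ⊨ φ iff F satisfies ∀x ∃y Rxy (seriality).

This is a Sahlqvist condition; the D axiom □p → ◇p defines it.
Suppose □p→◇p is valid. At any x set V(p)=W. Then □p at x, so ◇p at x, so x has a successor.

Definable; □p → ◇p defines it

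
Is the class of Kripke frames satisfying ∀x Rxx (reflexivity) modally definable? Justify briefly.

Yes, by □r → r

The condition is reflexivity. A defining modal formula is □r → r.
Suppose □r→r is valid. At any x set V(r)={w : Rxw}. Then □r holds at x, so r holds at x, i.e. Rxx.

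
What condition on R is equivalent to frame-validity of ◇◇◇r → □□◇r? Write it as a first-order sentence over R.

This is a Sahlqvist (Geach-type) schema ◇^3□^0r → □^2◇^1r.
Minimal-valuation argument: fix x; take any y with xR^3y and any z with xR^2z. Set V(r) to the set of worlds R-reachable from y in exactly 0 steps. Then □^0r holds at y, so the antecedent holds at x; validity forces ◇^1r at z, giving a w with zR^1w and yR^0w.
First-order correspondent: ∀x ∀y ∀z ((xR³y ∧ xR²z) → ∃w (y = w ∧ zRw)).

∀x ∀y ∀z ((xR³y ∧ xR²z) → ∃w (y = w ∧ zRw))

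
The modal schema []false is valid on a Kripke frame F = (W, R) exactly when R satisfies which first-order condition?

emptiness of R

This schema is the Ver axiom.
It corresponds to emptiness of R: forall x forall y ~Rxy.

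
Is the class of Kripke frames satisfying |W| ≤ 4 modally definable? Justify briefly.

Not definable by any modal formula

Modal frame validity is preserved under disjoint unions.
Any modal formula valid on each of 5 disjoint one-world frames is valid on their disjoint union (validity is preserved under disjoint unions). Each one-world frame has |W|=1≤4, but the union has |W|=5.
Hence having at most 4 worlds is not modally definable.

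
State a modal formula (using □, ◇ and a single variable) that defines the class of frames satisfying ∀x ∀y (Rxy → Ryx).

ψ → □◇ψ

The condition is symmetry. The B schema ψ → □◇ψ defines it.
Suppose ψ→□◇ψ is valid. Take Rxy and set V(ψ)={x}. Then ψ at x, so □◇ψ at x, so ◇ψ at y, so some z with Ryz has ψ; z=x, i.e. Ryx.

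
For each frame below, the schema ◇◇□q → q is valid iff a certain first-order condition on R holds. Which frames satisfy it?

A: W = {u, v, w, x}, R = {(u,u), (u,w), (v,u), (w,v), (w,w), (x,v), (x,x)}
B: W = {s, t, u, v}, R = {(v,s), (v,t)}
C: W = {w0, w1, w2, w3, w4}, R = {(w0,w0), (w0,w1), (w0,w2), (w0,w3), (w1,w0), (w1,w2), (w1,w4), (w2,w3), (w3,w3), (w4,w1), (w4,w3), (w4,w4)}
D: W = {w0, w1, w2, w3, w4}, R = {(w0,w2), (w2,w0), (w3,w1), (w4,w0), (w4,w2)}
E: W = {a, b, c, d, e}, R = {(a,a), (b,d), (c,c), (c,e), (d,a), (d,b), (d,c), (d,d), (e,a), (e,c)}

Frame correspondent (Sahlqvist): ∀x ∀y (xR²y → ∃w (yRw ∧ x = w)) — i.e. a generalized confluence (Geach) condition.
A: fails — uR²w but no t with wRt and u=t.
B: holds.
C: fails — w0R²w2 but no w with w2Rw and w0=w.
D: fails — w0R²w0 but no w with w0Rw and w0=w.
E: fails — bR²a but no w with aRw and b=w.

B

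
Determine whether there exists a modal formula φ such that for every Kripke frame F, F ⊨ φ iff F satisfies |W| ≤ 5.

Not definable by any modal formula

Modal frame validity is preserved under disjoint unions.
Any modal formula valid on each of 6 disjoint one-world frames is valid on their disjoint union (validity is preserved under disjoint unions). Each one-world frame has |W|=1≤5, but the union has |W|=6.
Hence having at most 5 worlds is not modally definable.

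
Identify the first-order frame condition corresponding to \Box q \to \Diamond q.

This schema is the D axiom.
It corresponds to seriality: \forall x \exists y Rxy.

Seriality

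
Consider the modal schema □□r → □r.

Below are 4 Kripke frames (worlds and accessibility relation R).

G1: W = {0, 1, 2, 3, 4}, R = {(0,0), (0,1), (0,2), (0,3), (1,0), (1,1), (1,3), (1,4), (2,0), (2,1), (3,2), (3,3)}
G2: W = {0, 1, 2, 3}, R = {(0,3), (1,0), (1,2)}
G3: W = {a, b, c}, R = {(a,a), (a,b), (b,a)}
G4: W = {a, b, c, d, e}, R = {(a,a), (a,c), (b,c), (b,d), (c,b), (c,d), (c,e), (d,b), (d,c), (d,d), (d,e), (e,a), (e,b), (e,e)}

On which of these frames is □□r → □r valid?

G1, G3, G4

The schema corresponds to density: ∀x ∀y (Rxy → ∃z (Rxz ∧ Rzy)).
G1: condition met.
G2: fails — R12 but no z with R1z and Rz2.
G3: condition met.
G4: condition met.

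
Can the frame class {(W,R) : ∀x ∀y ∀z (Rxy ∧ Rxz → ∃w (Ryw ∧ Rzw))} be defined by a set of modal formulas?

Yes: it is convergence, defined by the .2 schema ◇□r → □◇r.
Suppose ◇□r→□◇r is valid. Take Rxy, Rxz and set V(r)={w : Ryw}. Then □r at y so ◇□r at x, so □◇r at x, so ◇r at z, giving w with Rzw and Ryw.

Yes — defined by ◇□r → □◇r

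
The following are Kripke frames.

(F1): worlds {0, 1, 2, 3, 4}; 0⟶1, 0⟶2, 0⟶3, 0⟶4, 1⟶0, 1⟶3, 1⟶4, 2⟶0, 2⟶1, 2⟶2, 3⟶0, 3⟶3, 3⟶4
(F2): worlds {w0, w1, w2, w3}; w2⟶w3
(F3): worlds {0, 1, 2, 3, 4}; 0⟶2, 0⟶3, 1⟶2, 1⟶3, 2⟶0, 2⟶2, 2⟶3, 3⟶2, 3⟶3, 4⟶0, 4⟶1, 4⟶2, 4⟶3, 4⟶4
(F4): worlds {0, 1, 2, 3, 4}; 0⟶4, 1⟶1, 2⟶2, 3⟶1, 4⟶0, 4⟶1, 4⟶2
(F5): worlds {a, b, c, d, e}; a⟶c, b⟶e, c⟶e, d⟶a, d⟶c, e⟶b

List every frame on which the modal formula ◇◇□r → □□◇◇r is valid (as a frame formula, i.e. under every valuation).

Frame correspondent (Sahlqvist): ∀x ∀y ∀z ((xR²y ∧ xR²z) → ∃w (yRw ∧ zR²w)) — i.e. a generalized confluence (Geach) condition.
(F1): fails — 0R²0, 0R²4 but no w with 0Rw and 4R²w.
(F2): satisfies the condition.
(F3): satisfies the condition.
(F4): fails — 0R²0, 0R²0 but no w with 0Rw and 0R²w.
(F5): fails — aR²e, aR²e but no w with eRw and eR²w.

(F2), (F3)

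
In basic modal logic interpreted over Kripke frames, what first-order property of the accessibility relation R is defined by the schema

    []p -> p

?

reflexivity

Suppose □p→p is valid. At any x set V(p)={w : Rxw}. Then □p holds at x, so p holds at x, i.e. Rxx.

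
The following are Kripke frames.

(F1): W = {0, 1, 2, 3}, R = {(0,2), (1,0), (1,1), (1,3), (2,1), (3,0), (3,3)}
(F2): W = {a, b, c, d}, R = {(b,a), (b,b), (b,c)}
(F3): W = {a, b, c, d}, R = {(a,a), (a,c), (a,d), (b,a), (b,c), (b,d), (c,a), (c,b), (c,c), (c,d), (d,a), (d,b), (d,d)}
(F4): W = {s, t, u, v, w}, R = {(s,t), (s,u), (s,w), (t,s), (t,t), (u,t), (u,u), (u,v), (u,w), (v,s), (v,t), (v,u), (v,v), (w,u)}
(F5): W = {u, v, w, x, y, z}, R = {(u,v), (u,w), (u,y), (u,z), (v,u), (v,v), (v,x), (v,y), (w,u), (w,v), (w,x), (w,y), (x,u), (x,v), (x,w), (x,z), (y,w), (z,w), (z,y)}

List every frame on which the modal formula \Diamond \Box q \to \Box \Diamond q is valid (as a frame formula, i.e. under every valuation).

(F3)

The schema corresponds to convergence: \forall x \forall y \forall z (Rxy \wedge Rxz \to \exists w (Ryw \wedge Rzw)).
(F1): fails — R10 and R11 but 0 and 1 have no common successor.
(F2): fails — Rba and Rba but a and a have no common successor.
(F3): ✓.
(F4): fails — Rsw and Rst but w and t have no common successor.
(F5): fails — Ruv and Ruy but v and y have no common successor.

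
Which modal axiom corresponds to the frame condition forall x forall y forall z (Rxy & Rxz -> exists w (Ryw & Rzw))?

◇□q → □◇q

A defining formula is ◇□q → □◇q (the .2 axiom).
Suppose ◇□q→□◇q is valid. Take Rxy, Rxz and set V(q)={w : Ryw}. Then □q at y so ◇□q at x, so □◇q at x, so ◇q at z, giving w with Rzw and Ryw.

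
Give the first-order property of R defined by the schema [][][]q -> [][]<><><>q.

This is a Sahlqvist (Geach-type) schema ◇^0□^3q → □^2◇^3q.
Minimal-valuation argument: fix x; take any y with xR^0y and any z with xR^2z. Set V(q) to the set of worlds R-reachable from y in exactly 3 steps. Then □^3q holds at y, so the antecedent holds at x; validity forces ◇^3q at z, giving a w with zR^3w and yR^3w.
First-order correspondent: forall x forall z (x R^2 z -> exists w (x R^3 w & z R^3 w)).

forall x forall z (x R^2 z -> exists w (x R^3 w & z R^3 w))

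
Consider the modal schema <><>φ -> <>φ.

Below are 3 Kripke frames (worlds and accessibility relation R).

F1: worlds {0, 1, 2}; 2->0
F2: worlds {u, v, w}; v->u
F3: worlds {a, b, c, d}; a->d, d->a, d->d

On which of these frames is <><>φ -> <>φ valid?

F1, F2

This is the axiom for transitivity; its first-order frame correspondent is forall x forall y forall z (Rxy & Ryz -> Rxz).
F1: holds.
F2: holds.
F3: fails — Rad and Rda but not Raa.
Valid on: F1, F2.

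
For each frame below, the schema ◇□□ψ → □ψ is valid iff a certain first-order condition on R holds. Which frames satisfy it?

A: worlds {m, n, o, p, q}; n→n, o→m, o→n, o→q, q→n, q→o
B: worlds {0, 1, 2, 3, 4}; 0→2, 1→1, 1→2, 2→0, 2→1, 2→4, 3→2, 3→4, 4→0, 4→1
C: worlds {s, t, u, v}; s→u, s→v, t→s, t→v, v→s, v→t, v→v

none

This is the axiom for a generalized confluence (Geach) condition; its first-order frame correspondent is ∀x ∀y ∀z ((xRy ∧ xRz) → ∃w (yR²w ∧ z = w)).
A: fails — oRm, oRm but no w with mR²w and m=w.
B: fails — 2R4, 2R0 but no w with 4R²w and 0=w.
C: fails — sRu, sRu but no w with uR²w and u=w.
Valid on no frame.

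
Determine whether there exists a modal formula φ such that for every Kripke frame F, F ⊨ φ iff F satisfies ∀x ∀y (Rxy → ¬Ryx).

No

Modal frame validity is preserved under surjective bounded morphisms.
The 3-cycle (worlds a,b,c with a→b→c→a) is asymmetric. Mapping every world to a single reflexive point • is a surjective bounded morphism, and the reflexive point is not asymmetric (R•• but asymmetry requires ¬R••).
So no modal formula (or set of formulas) defines exactly the asymmetric frames.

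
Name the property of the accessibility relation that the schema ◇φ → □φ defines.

partial functionality: ∀x ∀y ∀z (Rxy ∧ Rxz → y = z)

Suppose ◇φ→□φ is valid. Take Rxy, Rxz and set V(φ)={y}. Then ◇φ at x, so □φ at x, so φ at z, i.e. z=y.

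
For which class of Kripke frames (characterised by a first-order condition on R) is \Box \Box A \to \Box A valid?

Suppose □□A→□A is valid. Take Rxy and set V(A)={w : xR²w}. Then □□A at x, so □A at x, so A at y, i.e. ∃z(Rxz∧Rzy).

density: \forall x \forall y (Rxy \to \exists z (Rxz \wedge Rzy))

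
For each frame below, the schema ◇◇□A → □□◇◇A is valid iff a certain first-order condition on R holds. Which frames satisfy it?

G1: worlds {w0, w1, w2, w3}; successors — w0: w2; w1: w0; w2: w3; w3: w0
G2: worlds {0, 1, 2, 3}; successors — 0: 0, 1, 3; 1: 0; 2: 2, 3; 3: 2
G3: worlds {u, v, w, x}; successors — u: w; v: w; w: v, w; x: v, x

G3

Frame correspondent (Sahlqvist): ∀x ∀y ∀z ((xR²y ∧ xR²z) → ∃w (yRw ∧ zR²w)) — i.e. a generalized confluence (Geach) condition.
G1: fails — w0R²w3, w0R²w3 but no w with w3Rw and w3R²w.
G2: fails — 0R²1, 0R²2 but no w with 1Rw and 2R²w.
G3: holds.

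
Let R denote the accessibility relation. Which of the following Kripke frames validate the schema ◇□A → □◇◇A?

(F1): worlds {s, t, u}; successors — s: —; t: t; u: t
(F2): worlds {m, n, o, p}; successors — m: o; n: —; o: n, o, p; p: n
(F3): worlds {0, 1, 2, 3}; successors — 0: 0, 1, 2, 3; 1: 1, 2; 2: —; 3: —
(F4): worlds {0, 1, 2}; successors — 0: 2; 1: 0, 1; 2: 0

(F1)

The schema corresponds to a generalized confluence (Geach) condition: ∀x ∀y ∀z ((xRy ∧ xRz) → ∃w (yRw ∧ zR²w)).
(F1): ✓.
(F2): fails — oRn, oRn but no w with nRw and nR²w.
(F3): fails — 0R0, 0R2 but no w with 0Rw and 2R²w.
(F4): fails — 0R2, 0R2 but no w with 2Rw and 2R²w.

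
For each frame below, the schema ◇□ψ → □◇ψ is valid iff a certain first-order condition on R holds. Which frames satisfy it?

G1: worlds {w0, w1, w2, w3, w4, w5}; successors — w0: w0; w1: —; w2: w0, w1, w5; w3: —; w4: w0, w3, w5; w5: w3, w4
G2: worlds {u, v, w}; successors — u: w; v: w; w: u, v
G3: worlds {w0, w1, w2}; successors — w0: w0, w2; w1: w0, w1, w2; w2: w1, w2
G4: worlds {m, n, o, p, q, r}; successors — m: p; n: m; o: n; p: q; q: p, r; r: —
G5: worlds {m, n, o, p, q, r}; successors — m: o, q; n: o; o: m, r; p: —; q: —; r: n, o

G2, G3

The schema corresponds to convergence: ∀x ∀y ∀z (Rxy ∧ Rxz → ∃w (Ryw ∧ Rzw)).
G1: fails — Rw2w5 and Rw2w1 but w5 and w1 have no common successor.
G2: satisfies the condition.
G3: satisfies the condition.
G4: fails — Rqp and Rqr but p and r have no common successor.
G5: fails — Rmo and Rmq but o and q have no common successor.
Valid on: G2, G3.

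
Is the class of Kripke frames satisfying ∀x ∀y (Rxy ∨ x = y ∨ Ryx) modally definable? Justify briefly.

No — not modally definable

If a class were modally definable it would be closed under disjoint unions (Goldblatt–Thomason).
Take 3 disjoint single-world reflexive frames: each is trivially connected, but their disjoint union has 3 worlds with no edge between distinct components, so it is not connected.
So no modal formula (or set of formulas) defines exactly the connected frames.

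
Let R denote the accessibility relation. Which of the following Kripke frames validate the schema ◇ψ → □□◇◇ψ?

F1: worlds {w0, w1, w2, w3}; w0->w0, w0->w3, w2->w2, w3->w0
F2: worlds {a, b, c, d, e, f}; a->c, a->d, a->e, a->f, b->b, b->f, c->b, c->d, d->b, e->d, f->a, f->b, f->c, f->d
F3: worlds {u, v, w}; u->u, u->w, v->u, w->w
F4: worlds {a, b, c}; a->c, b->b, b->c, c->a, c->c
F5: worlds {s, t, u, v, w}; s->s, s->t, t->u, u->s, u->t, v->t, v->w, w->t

The schema corresponds to a generalized confluence (Geach) condition: ∀x ∀y ∀z ((xRy ∧ xR²z) → ∃w (y = w ∧ zR²w)).
F1: holds.
F2: fails — aRc, aR²c but no w with c=w and cR²w.
F3: fails — uRu, uR²w but no t with u=t and wR²t.
F4: fails — bRb, bR²a but no w with b=w and aR²w.
F5: fails — tRu, tR²t but no w* with u=w* and tR²w*.

F1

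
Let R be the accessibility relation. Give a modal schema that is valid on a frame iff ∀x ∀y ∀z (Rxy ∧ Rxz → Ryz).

A defining formula is ◇q → □◇q (the 5 axiom).
Suppose ◇q→□◇q is valid. Take Rxy, Rxz and set V(q)={y}. Then ◇q at x, so □◇q at x, so ◇q at z, so some w with Rzw has q; w=y, i.e. Rzy. By symmetry of the argument, Ryz.

◇q → □◇q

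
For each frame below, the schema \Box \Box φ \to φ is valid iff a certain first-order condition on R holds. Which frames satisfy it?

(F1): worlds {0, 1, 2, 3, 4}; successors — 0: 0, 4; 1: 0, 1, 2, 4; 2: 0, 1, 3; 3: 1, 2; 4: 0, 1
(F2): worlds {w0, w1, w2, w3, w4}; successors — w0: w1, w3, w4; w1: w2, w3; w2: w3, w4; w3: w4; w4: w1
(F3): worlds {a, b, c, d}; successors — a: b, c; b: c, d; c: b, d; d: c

This is the axiom for a generalized confluence (Geach) condition; its first-order frame correspondent is \forall x \exists w (x R^2 w \wedge x = w).
(F1): holds.
(F2): fails — at w0 but no w with w0R²w and w0=w.
(F3): fails — at a but no w with aR²w and a=w.

(F1)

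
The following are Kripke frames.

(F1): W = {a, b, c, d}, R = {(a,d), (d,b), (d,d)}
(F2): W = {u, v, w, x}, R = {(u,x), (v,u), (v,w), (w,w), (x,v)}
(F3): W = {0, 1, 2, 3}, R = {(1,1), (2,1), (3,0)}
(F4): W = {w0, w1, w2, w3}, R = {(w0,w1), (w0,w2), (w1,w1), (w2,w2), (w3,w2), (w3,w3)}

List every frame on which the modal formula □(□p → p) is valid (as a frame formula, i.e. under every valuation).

(F4)

Frame correspondent (Sahlqvist): ∀x ∀y (Rxy → Ryy) — i.e. shift-reflexivity.
(F1): fails — Rdb but not Rbb.
(F2): fails — Rvu but not Ruu.
(F3): fails — R30 but not R00.
(F4): condition met.
Valid on: (F4).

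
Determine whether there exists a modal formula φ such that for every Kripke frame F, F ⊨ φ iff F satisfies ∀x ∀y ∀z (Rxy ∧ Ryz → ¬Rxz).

No — not modally definable

Any modally definable frame class is closed under surjective bounded morphisms.
The 5-cycle (worlds s,t,u,v,w with s→t→u→v→w→s) is intransitive. Mapping every world to a single reflexive point • is a surjective bounded morphism; the reflexive point is not intransitive (R••∧R•• but R••).
So the class is not modally definable.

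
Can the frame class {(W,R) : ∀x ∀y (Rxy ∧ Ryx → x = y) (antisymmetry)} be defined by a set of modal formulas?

Any modally definable frame class is closed under surjective bounded morphisms.
The 4-cycle (worlds w0,w1,w2,w3 with w0→w1→w2→w3→w0) is antisymmetric. Sending even-indexed worlds to • and odd-indexed worlds to ∘ is a surjective bounded morphism onto the two-world frame with •↔∘, which is not antisymmetric.
Hence antisymmetry is not modally definable.

Not definable by any modal formula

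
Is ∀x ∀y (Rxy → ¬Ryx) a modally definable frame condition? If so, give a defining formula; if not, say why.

Any modally definable frame class is closed under surjective bounded morphisms.
The 3-cycle (worlds s,t,u with s→t→u→s) is asymmetric. Mapping every world to a single reflexive point • is a surjective bounded morphism, and the reflexive point is not asymmetric (R•• but asymmetry requires ¬R••).
Hence asymmetry is not modally definable.

No — not modally definable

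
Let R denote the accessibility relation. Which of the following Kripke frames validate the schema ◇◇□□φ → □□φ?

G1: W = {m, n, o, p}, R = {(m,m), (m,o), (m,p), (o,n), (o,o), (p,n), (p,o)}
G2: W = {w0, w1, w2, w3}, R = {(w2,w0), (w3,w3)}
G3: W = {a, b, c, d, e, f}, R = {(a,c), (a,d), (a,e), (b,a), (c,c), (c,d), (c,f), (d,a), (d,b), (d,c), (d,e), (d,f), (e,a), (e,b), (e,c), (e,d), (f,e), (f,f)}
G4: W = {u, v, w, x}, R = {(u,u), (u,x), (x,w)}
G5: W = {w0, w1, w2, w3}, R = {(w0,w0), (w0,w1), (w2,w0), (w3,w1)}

The schema corresponds to a generalized confluence (Geach) condition: ∀x ∀y ∀z ((xR²y ∧ xR²z) → ∃w (yR²w ∧ z = w)).
G1: fails — mR²n, mR²m but no w with nR²w and m=w.
G2: ✓.
G3: fails — aR²b, aR²a but no w with bR²w and a=w.
G4: fails — uR²w, uR²u but no t with wR²t and u=t.
G5: fails — w0R²w1, w0R²w0 but no w with w1R²w and w0=w.

G2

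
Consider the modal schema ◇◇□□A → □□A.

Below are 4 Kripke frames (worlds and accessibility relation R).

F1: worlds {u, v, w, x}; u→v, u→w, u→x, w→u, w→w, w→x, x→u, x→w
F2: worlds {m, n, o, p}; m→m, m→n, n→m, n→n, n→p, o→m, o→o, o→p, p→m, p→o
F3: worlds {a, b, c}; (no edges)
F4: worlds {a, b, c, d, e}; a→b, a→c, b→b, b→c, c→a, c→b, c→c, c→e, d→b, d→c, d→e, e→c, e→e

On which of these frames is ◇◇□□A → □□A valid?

Frame correspondent (Sahlqvist): ∀x ∀y ∀z ((xR²y ∧ xR²z) → ∃w (yR²w ∧ z = w)) — i.e. a generalized confluence (Geach) condition.
F1: fails — wR²u, wR²v but no t with uR²t and v=t.
F2: fails — nR²m, nR²o but no w with mR²w and o=w.
F3: condition met.
F4: condition met.
Valid on: F3, F4.

F3, F4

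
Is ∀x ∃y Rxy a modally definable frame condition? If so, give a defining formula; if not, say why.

This is a Sahlqvist condition; the D axiom □p → ◇p defines it.
Suppose □p→◇p is valid. At any x set V(p)=W. Then □p at x, so ◇p at x, so x has a successor.

Yes, by □p → ◇p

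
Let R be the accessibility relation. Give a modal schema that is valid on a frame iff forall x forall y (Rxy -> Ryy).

□(□q → q)

The condition is shift-reflexivity. The T□ schema □(□q → q) defines it.
Suppose □(□q→q) is valid. Take Rxy and set V(q)={w : Ryw}. Then at y, □q holds; since □(□q→q) at x, □q→q at y, so q at y, i.e. Ryy.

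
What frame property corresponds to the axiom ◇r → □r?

Partial functionality

Suppose ◇r→□r is valid. Take Rxy, Rxz and set V(r)={y}. Then ◇r at x, so □r at x, so r at z, i.e. z=y.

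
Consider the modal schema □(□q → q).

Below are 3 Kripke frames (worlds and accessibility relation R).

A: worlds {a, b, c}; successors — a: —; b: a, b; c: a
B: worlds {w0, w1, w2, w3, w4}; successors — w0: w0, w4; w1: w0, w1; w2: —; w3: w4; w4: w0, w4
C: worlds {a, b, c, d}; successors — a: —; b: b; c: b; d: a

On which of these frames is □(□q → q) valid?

B

The schema corresponds to shift-reflexivity: ∀x ∀y (Rxy → Ryy).
A: fails — Rca but not Raa.
B: condition met.
C: fails — Rda but not Raa.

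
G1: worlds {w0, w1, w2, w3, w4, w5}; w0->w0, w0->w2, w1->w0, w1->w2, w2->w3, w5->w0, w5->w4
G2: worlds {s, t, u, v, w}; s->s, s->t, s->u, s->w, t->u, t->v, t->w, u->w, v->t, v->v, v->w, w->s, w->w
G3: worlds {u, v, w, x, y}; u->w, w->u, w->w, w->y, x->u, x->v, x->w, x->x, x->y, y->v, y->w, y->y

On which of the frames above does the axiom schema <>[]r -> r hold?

none

Frame correspondent (Sahlqvist): forall x forall y (Rxy -> Ryx) — i.e. symmetry.
G1: fails — Rw1w2 but not Rw2w1.
G2: fails — Ruw but not Rwu.
G3: fails — Rxw but not Rwx.
Valid on no frame.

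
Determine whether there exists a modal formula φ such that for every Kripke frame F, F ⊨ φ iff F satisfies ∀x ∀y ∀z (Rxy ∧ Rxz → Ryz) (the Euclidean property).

Yes: it is the Euclidean property, defined by the 5 schema ◇r → □◇r.
Suppose ◇r→□◇r is valid. Take Rxy, Rxz and set V(r)={y}. Then ◇r at x, so □◇r at x, so ◇r at z, so some w with Rzw has r; w=y, i.e. Rzy. By symmetry of the argument, Ryz.

Yes — defined by ◇r → □◇r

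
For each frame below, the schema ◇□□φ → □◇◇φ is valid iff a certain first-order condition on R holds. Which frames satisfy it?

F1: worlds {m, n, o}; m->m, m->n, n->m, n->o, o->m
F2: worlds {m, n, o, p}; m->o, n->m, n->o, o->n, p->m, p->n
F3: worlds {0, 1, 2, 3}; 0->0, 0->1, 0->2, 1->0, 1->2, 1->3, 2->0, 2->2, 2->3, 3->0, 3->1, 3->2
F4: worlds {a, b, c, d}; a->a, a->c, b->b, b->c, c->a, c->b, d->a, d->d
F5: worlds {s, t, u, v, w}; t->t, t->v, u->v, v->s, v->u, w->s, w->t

Frame correspondent (Sahlqvist): ∀x ∀y ∀z ((xRy ∧ xRz) → ∃w (yR²w ∧ zR²w)) — i.e. a generalized confluence (Geach) condition.
F1: condition met.
F2: fails — nRm, nRo but no w with mR²w and oR²w.
F3: condition met.
F4: condition met.
F5: fails — vRs, vRs but no w* with sR²w* and sR²w*.
Valid on: F1, F3, F4.

F1, F3, F4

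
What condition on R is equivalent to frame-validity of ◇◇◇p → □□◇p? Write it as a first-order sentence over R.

∀x ∀y ∀z ((xR³y ∧ xR²z) → ∃w (y = w ∧ zRw))

This is a Sahlqvist (Geach-type) schema ◇^3□^0p → □^2◇^1p.
Minimal-valuation argument: fix x; take any y with xR^3y and any z with xR^2z. Set V(p) to the set of worlds R-reachable from y in exactly 0 steps. Then □^0p holds at y, so the antecedent holds at x; validity forces ◇^1p at z, giving a w with zR^1w and yR^0w.
First-order correspondent: ∀x ∀y ∀z ((xR³y ∧ xR²z) → ∃w (y = w ∧ zRw)).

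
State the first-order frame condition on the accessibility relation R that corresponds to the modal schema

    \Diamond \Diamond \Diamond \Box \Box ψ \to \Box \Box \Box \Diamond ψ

\forall x \forall y \forall z ((x R^3 y \wedge x R^3 z) \to \exists w (y R^2 w \wedge zRw))

This is a Sahlqvist (Geach-type) schema ◇^3□^2ψ → □^3◇^1ψ.
Minimal-valuation argument: fix x; take any y with xR^3y and any z with xR^3z. Set V(ψ) to the set of worlds R-reachable from y in exactly 2 steps. Then □^2ψ holds at y, so the antecedent holds at x; validity forces ◇^1ψ at z, giving a w with zR^1w and yR^2w.
First-order correspondent: \forall x \forall y \forall z ((x R^3 y \wedge x R^3 z) \to \exists w (y R^2 w \wedge zRw)).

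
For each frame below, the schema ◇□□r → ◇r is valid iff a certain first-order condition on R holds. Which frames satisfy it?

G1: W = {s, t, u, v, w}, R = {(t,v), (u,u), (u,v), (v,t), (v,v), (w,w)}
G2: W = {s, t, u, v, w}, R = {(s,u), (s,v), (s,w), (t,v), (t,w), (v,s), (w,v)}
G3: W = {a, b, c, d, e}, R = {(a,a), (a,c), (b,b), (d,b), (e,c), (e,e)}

G1

Frame correspondent (Sahlqvist): ∀x ∀y (xRy → ∃w (yR²w ∧ xRw)) — i.e. a generalized confluence (Geach) condition.
G1: condition met.
G2: fails — sRu but no w* with uR²w* and sRw*.
G3: fails — aRc but no w with cR²w and aRw.
Valid on: G1.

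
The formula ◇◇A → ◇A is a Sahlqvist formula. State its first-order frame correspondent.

Equivalently (dual form): □A → □□A.
Suppose □A→□□A is valid. Take Rxy, Ryz and set V(A)={w : Rxw}. Then □A at x, so □□A at x, so □A at y, so A at z, i.e. Rxz.
Conversely, any frame satisfying ∀x ∀y ∀z (Rxy ∧ Ryz → Rxz) validates the schema.
So the correspondent is transitivity.

transitivity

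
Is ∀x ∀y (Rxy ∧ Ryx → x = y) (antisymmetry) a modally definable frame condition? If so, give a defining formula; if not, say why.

Not modally definable

Modal frame validity is preserved under surjective bounded morphisms.
The 6-cycle (worlds 0,1,2,3,4,5 with 0→1→2→3→4→5→0) is antisymmetric. Sending even-indexed worlds to • and odd-indexed worlds to ∘ is a surjective bounded morphism onto the two-world frame with •↔∘, which is not antisymmetric.
So no modal formula (or set of formulas) defines exactly the antisymmetric frames.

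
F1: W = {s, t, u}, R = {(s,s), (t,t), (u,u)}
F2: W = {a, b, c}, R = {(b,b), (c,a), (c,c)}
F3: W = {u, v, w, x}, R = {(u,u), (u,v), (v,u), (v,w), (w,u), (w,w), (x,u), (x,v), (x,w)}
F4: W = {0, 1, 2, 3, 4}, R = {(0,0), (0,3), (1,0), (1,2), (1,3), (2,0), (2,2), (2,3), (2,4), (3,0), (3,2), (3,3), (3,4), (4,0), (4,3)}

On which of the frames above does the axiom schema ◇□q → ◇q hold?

This is the axiom for a generalized confluence (Geach) condition; its first-order frame correspondent is ∀x ∀y (xRy → ∃w (yRw ∧ xRw)).
F1: holds.
F2: fails — cRa but no w with aRw and cRw.
F3: holds.
F4: holds.

F1, F3, F4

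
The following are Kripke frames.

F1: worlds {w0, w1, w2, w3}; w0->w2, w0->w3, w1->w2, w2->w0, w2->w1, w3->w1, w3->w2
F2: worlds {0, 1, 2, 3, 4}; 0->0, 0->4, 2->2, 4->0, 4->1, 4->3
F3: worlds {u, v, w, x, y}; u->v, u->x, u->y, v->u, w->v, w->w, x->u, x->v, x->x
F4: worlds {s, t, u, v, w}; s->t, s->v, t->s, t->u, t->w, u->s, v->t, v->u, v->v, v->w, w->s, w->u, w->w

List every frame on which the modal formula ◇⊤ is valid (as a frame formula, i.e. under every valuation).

The schema corresponds to seriality: ∀x ∃y Rxy.
F1: satisfies the condition.
F2: fails — world 1 has no successor.
F3: fails — world y has no successor.
F4: satisfies the condition.

F1, F4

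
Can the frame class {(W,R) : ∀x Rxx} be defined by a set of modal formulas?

Yes — defined by □q → q

The condition is reflexivity. A defining modal formula is □q → q.
Suppose □q→q is valid. At any x set V(q)={w : Rxw}. Then □q holds at x, so q holds at x, i.e. Rxx.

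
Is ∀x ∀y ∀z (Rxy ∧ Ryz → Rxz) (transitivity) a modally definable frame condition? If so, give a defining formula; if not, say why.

The condition is transitivity. A defining modal formula is □q → □□q.
Suppose □q→□□q is valid. Take Rxy, Ryz and set V(q)={w : Rxw}. Then □q at x, so □□q at x, so □q at y, so q at z, i.e. Rxz.

Yes, by □q → □□q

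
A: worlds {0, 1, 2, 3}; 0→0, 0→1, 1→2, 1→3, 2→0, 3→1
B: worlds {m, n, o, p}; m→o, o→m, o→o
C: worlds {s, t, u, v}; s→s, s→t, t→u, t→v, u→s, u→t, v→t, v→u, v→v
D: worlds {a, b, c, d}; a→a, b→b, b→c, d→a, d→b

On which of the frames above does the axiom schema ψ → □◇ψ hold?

B

The schema corresponds to symmetry: ∀x ∀y (Rxy → Ryx).
A: fails — R12 but not R21.
B: holds.
C: fails — Rus but not Rsu.
D: fails — Rbc but not Rcb.
Valid on: B.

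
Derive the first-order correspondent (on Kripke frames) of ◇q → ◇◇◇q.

∀x ∀y (xRy → ∃w (y = w ∧ xR³w))

This is a Sahlqvist (Geach-type) schema ◇^1□^0q → □^0◇^3q.
Minimal-valuation argument: fix x; take any y with xR^1y and any z with xR^0z. Set V(q) to the set of worlds R-reachable from y in exactly 0 steps. Then □^0q holds at y, so the antecedent holds at x; validity forces ◇^3q at z, giving a w with zR^3w and yR^0w.
First-order correspondent: ∀x ∀y (xRy → ∃w (y = w ∧ xR³w)).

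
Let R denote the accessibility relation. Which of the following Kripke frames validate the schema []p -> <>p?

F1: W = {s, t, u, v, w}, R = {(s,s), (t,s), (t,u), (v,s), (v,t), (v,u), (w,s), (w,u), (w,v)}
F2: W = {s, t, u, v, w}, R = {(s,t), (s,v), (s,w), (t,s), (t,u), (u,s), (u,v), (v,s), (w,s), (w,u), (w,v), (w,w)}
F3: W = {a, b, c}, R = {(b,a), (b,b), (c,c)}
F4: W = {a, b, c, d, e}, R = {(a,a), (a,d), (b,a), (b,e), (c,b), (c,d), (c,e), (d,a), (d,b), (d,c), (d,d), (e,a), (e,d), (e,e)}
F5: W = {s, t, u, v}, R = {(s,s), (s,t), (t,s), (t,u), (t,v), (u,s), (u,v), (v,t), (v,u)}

The schema corresponds to seriality: forall x exists y Rxy.
F1: fails — world u has no successor.
F2: ✓.
F3: fails — world a has no successor.
F4: ✓.
F5: ✓.

F2, F4, F5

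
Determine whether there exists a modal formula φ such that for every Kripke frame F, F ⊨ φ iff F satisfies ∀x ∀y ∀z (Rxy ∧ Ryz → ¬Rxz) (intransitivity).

No

Any modally definable frame class is closed under surjective bounded morphisms.
The 5-cycle (worlds 0,1,2,3,4 with 0→1→2→3→4→0) is intransitive. Mapping every world to a single reflexive point • is a surjective bounded morphism; the reflexive point is not intransitive (R••∧R•• but R••).
So the class is not modally definable.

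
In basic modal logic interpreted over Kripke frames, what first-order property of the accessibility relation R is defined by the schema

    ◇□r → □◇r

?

convergence: ∀x ∀y ∀z (Rxy ∧ Rxz → ∃w (Ryw ∧ Rzw))

Suppose ◇□r→□◇r is valid. Take Rxy, Rxz and set V(r)={w : Ryw}. Then □r at y so ◇□r at x, so □◇r at x, so ◇r at z, giving w with Rzw and Ryw.
The converse is a direct semantic check.
So the correspondent is convergence.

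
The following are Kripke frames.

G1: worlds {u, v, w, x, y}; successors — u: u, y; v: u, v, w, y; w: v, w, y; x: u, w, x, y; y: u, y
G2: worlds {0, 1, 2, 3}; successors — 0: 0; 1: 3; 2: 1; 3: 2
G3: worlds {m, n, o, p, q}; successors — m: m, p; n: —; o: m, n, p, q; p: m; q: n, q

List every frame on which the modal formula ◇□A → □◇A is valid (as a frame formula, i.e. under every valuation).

The schema corresponds to convergence: ∀x ∀y ∀z (Rxy ∧ Rxz → ∃w (Ryw ∧ Rzw)).
G1: ✓.
G2: ✓.
G3: fails — Rom and Ron but m and n have no common successor.

G1, G2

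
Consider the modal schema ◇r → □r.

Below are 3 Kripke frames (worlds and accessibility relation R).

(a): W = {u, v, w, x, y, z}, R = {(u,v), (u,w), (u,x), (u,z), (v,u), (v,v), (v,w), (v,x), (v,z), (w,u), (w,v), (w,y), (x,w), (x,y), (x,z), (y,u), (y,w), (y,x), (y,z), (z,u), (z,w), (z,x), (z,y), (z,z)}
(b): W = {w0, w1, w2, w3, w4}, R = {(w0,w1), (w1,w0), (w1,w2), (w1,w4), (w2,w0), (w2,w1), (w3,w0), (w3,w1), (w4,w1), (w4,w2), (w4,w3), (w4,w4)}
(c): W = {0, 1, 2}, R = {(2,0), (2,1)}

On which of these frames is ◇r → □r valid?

Frame correspondent (Sahlqvist): ∀x ∀y ∀z (Rxy ∧ Rxz → y = z) — i.e. partial functionality.
(a): fails — u sees both v and w.
(b): fails — w1 sees both w0 and w2.
(c): fails — 2 sees both 0 and 1.

none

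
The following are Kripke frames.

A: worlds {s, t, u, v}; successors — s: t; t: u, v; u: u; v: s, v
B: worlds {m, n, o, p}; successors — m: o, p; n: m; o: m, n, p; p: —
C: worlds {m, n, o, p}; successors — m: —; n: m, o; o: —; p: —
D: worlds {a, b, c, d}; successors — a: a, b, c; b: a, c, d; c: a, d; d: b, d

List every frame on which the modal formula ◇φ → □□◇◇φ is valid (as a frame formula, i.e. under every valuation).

Frame correspondent (Sahlqvist): ∀x ∀y ∀z ((xRy ∧ xR²z) → ∃w (y = w ∧ zR²w)) — i.e. a generalized confluence (Geach) condition.
A: fails — sRt, sR²u but no w with t=w and uR²w.
B: fails — mRo, mR²m but no w with o=w and mR²w.
C: ✓.
D: ✓.
Valid on: C, D.

C, D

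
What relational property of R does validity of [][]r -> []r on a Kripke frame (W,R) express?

Suppose □□r→□r is valid. Take Rxy and set V(r)={w : xR²w}. Then □□r at x, so □r at x, so r at y, i.e. ∃z(Rxz∧Rzy).
Conversely, any frame satisfying forall x forall y (Rxy -> exists z (Rxz & Rzy)) validates the schema.
Frame condition: forall x forall y (Rxy -> exists z (Rxz & Rzy)).

density: forall x forall y (Rxy -> exists z (Rxz & Rzy))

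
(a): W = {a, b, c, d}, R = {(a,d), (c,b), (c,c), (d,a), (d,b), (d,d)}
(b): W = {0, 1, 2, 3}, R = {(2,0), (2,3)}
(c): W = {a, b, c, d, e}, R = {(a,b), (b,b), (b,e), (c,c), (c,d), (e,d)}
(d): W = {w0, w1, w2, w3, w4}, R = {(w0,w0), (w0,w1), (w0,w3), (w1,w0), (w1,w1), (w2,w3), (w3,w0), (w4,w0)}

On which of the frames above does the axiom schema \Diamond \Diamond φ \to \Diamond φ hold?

(b)

This is the axiom for a generalized confluence (Geach) condition; its first-order frame correspondent is \forall x \forall y (x R^2 y \to \exists w (y = w \wedge xRw)).
(a): fails — aR²a but no w with a=w and aRw.
(b): holds.
(c): fails — aR²e but no w with e=w and aRw.
(d): fails — w1R²w3 but no w with w3=w and w1Rw.
Valid on: (b).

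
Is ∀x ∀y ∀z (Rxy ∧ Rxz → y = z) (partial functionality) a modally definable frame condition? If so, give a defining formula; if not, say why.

Yes: it is partial functionality, defined by the CD schema ◇r → □r.

Yes, by ◇r → □r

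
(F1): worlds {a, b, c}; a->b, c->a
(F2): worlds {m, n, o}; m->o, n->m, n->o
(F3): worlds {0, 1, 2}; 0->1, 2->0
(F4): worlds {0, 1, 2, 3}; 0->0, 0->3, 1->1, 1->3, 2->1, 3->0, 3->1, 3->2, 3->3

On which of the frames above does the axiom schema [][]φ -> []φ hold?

(F4)

The schema corresponds to density: forall x forall y (Rxy -> exists z (Rxz & Rzy)).
(F1): fails — Rca but no z with Rcz and Rza.
(F2): fails — Rnm but no z with Rnz and Rzm.
(F3): fails — R01 but no z with R0z and Rz1.
(F4): satisfies the condition.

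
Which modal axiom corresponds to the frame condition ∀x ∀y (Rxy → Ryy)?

The condition is shift-reflexivity. The T□ schema □(□q → q) defines it.
Suppose □(□q→q) is valid. Take Rxy and set V(q)={w : Ryw}. Then at y, □q holds; since □(□q→q) at x, □q→q at y, so q at y, i.e. Ryy.

□(□q → q)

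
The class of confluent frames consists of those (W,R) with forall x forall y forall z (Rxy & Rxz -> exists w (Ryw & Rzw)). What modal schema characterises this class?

◇□ψ → □◇ψ

The condition is convergence. The .2 schema ◇□ψ → □◇ψ defines it.
Suppose ◇□ψ→□◇ψ is valid. Take Rxy, Rxz and set V(ψ)={w : Ryw}. Then □ψ at y so ◇□ψ at x, so □◇ψ at x, so ◇ψ at z, giving w with Rzw and Ryw.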